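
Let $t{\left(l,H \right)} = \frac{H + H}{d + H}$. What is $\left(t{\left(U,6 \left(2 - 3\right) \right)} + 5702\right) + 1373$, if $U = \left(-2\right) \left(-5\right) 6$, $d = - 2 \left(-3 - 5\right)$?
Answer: $\frac{35369}{5} \approx 7073.8$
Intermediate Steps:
$d = 16$ ($d = \left(-2\right) \left(-8\right) = 16$)
$U = 60$ ($U = 10 \cdot 6 = 60$)
$t{\left(l,H \right)} = \frac{2 H}{16 + H}$ ($t{\left(l,H \right)} = \frac{H + H}{16 + H} = \frac{2 H}{16 + H}$)
$\left(t{\left(U,6 \left(2 - 3\right) \right)} + 5702\right) + 1373 = \left(\frac{2 \cdot 6 \left(2 - 3\right)}{16 + 6 \left(2 - 3\right)} + 5702\right) + 1373 = \left(\frac{2 \cdot 6 \left(-1\right)}{16 + 6 \left(-1\right)} + 5702\right) + 1373 = \left(2 \left(-6\right) \frac{1}{16 - 6} + 5702\right) + 1373 = \left(2 \left(-6\right) \frac{1}{10} + 5702\right) + 1373 = \left(- \frac{6}{5} + 5702\right) + 1373 = \frac{28504}{5} + 1373 = \frac{35369}{5}$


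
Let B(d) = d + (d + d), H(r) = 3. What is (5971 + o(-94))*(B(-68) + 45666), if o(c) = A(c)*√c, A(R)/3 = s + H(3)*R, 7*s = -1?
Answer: 271453602 - 269362350*I*√94/7 ≈ 2.7145e+8 - 3.7308e+8*I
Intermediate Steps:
B(d) = 3*d (B(d) = d + 2*d = 3*d)
s = -⅐ (s = (⅐)*(-1) = -⅐ ≈ -0.14286)
A(R) = -3/7 + 9*R (A(R) = 3*(-⅐ + 3*R) = -3/7 + 9*R)
o(c) = √c*(-3/7 + 9*c) (o(c) = (-3/7 + 9*c)*√c = √c*(-3/7 + 9*c))
(5971 + o(-94))*(B(-68) + 45666) = (5971 + √(-94)*(-3/7 + 9*(-94)))*(3*(-68) + 45666) = (5971 + (I*√94)*(-3/7 - 846))*(-204 + 45666) = (5971 + (I*√94)*(-5925/7))*45462 = (5971 - 5925*I*√94/7)*45462 = 271453602 - 269362350*I*√94/7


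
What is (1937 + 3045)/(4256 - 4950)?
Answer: -2491/347 ≈ -7.1787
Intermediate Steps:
(1937 + 3045)/(4256 - 4950) = 4982/(-694) = 4982*(-1/694) = -2491/347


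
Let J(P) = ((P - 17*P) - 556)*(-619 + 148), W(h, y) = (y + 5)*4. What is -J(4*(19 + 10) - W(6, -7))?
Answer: -1196340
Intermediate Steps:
W(h, y) = 20 + 4*y (W(h, y) = (5 + y)*4 = 20 + 4*y)
J(P) = 261876 + 7536*P (J(P) = (-16*P - 556)*(-471) = (-556 - 16*P)*(-471) = 261876 + 7536*P)
-J(4*(19 + 10) - W(6, -7)) = -(261876 + 7536*(4*(19 + 10) - (20 + 4*(-7)))) = -(261876 + 7536*(4*29 - (20 - 28))) = -(261876 + 7536*(116 - 1*(-8))) = -(261876 + 7536*(116 + 8)) = -(261876 + 7536*124) = -(261876 + 934464) = -1*1196340 = -1196340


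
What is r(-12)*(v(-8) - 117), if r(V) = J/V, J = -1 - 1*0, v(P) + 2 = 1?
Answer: -59/6 ≈ -9.8333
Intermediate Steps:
v(P) = -1 (v(P) = -2 + 1 = -1)
J = -1 (J = -1 + 0 = -1)
r(V) = -1/V
r(-12)*(v(-8) - 117) = (-1/(-12))*(-1 - 117) = -1*(-1/12)*(-118) = (1/12)*(-118) = -59/6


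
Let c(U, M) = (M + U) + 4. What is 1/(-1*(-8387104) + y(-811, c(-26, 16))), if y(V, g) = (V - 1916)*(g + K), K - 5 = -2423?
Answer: 1/14997352 ≈ 6.6678e-8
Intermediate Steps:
K = -2418 (K = 5 - 2423 = -2418)
c(U, M) = 4 + M + U
y(V, g) = (-2418 + g)*(-1916 + V) (y(V, g) = (V - 1916)*(g - 2418) = (-1916 + V)*(-2418 + g) = (-2418 + g)*(-1916 + V))
1/(-1*(-8387104) + y(-811, c(-26, 16))) = 1/(-1*(-8387104) + (4632888 - 2418*(-811) - 1916*(4 + 16 - 26) - 811*(4 + 16 - 26))) = 1/(8387104 + (4632888 + 1960998 - 1916*(-6) - 811*(-6))) = 1/(8387104 + (4632888 + 1960998 + 11496 + 4866)) = 1/(8387104 + 6610248) = 1/14997352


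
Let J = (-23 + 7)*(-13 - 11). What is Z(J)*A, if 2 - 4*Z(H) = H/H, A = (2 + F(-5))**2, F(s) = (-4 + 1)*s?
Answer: 289/4 ≈ 72.250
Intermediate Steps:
F(s) = -3*s
J = 384 (J = -16*(-24) = 384)
A = 289 (A = (2 - 3*(-5))**2 = (2 + 15)**2 = 17**2 = 289)
Z(H) = 1/4 (Z(H) = 1/2 - H/(4*H) = 1/2 - 1/4*1 = 1/2 - 1/4 = 1/4)
Z(J)*A = (1/4)*289 = 289/4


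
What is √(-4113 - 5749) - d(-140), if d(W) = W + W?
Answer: 280 + I*√9862 ≈ 280.0 + 99.308*I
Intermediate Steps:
d(W) = 2*W
√(-4113 - 5749) - d(-140) = √(-4113 - 5749) - 2*(-140) = √(-9862) - 1*(-280) = I*√9862 + 280 = 280 + I*√9862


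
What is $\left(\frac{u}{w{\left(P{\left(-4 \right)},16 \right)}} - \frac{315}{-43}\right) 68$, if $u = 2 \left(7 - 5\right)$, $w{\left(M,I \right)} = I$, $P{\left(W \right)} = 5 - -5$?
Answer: $\frac{22151}{43} \approx 515.14$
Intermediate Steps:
$P{\left(W \right)} = 10$ ($P{\left(W \right)} = 5 + 5 = 10$)
$u = 4$ ($u = 2 \cdot 2 = 4$)
$\left(\frac{u}{w{\left(P{\left(-4 \right)},16 \right)}} - \frac{315}{-43}\right) 68 = \left(\frac{4}{16} - \frac{315}{-43}\right) 68 = \left(4 \cdot \frac{1}{16} - - \frac{315}{43}\right) 68 = \left(\frac{1}{4} + \frac{315}{43}\right) 68 = \frac{1303}{172} \cdot 68 = \frac{22151}{43}$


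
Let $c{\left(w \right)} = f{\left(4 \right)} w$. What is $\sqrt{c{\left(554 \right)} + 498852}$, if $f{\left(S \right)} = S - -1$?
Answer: $151 \sqrt{22} \approx 708.25$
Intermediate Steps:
$f{\left(S \right)} = 1 + S$ ($f{\left(S \right)} = S + 1 = 1 + S$)
$c{\left(w \right)} = 5 w$ ($c{\left(w \right)} = \left(1 + 4\right) w = 5 w$)
$\sqrt{c{\left(554 \right)} + 498852} = \sqrt{5 \cdot 554 + 498852} = \sqrt{2770 + 498852} = \sqrt{501622} = 151 \sqrt{22}$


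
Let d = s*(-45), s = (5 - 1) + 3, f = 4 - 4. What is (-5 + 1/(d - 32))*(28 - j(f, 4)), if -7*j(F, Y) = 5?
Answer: -49848/347 ≈ -143.65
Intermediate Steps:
f = 0
s = 7 (s = 4 + 3 = 7)
j(F, Y) = -5/7 (j(F, Y) = -1/7*5 = -5/7)
d = -315 (d = 7*(-45) = -315)
(-5 + 1/(d - 32))*(28 - j(f, 4)) = (-5 + 1/(-315 - 32))*(28 - 1*(-5/7)) = (-5 + 1/(-347))*(28 + 5/7) = (-5 - 1/347)*(201/7) = -1736/347*201/7 = -49848/347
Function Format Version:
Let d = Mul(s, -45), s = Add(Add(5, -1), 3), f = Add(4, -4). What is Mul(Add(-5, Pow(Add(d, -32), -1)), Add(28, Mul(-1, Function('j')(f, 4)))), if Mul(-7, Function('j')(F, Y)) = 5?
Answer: Rational(-49848, 347) ≈ -143.65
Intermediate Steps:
f = 0
s = 7 (s = Add(4, 3) = 7)
Function('j')(F, Y) = Rational(-5, 7) (Function('j')(F, Y) = Mul(Rational(-1, 7), 5) = Rational(-5, 7))
d = -315 (d = Mul(7, -45) = -315)
Mul(Add(-5, Pow(Add(d, -32), -1)), Add(28, Mul(-1, Function('j')(f, 4)))) = Mul(Add(-5, Pow(Add(-315, -32), -1)), Add(28, Mul(-1, Rational(-5, 7)))) = Mul(Add(-5, Pow(-347, -1)), Add(28, Rational(5, 7))) = Mul(Add(-5, Rational(-1, 347)), Rational(201, 7)) = Mul(Rational(-1736, 347), Rational(201, 7)) = Rational(-49848, 347)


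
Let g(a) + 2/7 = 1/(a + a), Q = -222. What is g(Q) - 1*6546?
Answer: -20345863/3108 ≈ -6546.3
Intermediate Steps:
g(a) = -2/7 + 1/(2*a) (g(a) = -2/7 + 1/(a + a) = -2/7 + 1/(2*a))
g(Q) - 1*6546 = (1/14)*(7 - 4*(-222))/(-222) - 1*6546 = (1/14)*(-1/222)*(7 + 888) - 6546 = (1/14)*(-1/222)*895 - 6546 = -895/3108 - 6546 = -20345863/3108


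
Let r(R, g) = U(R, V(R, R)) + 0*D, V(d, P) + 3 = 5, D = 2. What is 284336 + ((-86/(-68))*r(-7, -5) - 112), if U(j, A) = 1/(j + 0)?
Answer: 67645269/238 ≈ 2.8422e+5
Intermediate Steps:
V(d, P) = 2 (V(d, P) = -3 + 5 = 2)
U(j, A) = 1/j
r(R, g) = 1/R (r(R, g) = 1/R + 0*2 = 1/R + 0 = 1/R)
284336 + ((-86/(-68))*r(-7, -5) - 112) = 284336 + (-86/(-68)/(-7) - 112) = 284336 + (-86*(-1/68)*(-⅐) - 112) = 284336 + ((43/34)*(-⅐) - 112) = 284336 + (-43/238 - 112) = 284336 - 26699/238 = 67645269/238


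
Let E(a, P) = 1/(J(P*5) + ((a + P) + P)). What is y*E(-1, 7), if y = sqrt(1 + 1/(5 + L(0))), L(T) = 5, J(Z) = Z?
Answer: sqrt(110)/480 ≈ 0.021850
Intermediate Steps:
E(a, P) = 1/(a + 7*P) (E(a, P) = 1/(P*5 + ((a + P) + P)) = 1/(5*P + ((P + a) + P)) = 1/(5*P + (a + 2*P)) = 1/(a + 7*P))
y = sqrt(110)/10 (y = sqrt(1 + 1/(5 + 5)) = sqrt(1 + 1/10) = sqrt(11/10) = sqrt(110)/10 ≈ 1.0488)
y*E(-1, 7) = (sqrt(110)/10)/(-1 + 7*7) = (sqrt(110)/10)/(-1 + 49) = (sqrt(110)/10)/48 = (sqrt(110)/10)*(1/48) = sqrt(110)/480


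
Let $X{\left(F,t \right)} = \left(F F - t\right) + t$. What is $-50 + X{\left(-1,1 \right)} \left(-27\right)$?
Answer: $-77$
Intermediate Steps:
$X{\left(F,t \right)} = F^{2}$ ($X{\left(F,t \right)} = \left(F^{2} - t\right) + t = F^{2}$)
$-50 + X{\left(-1,1 \right)} \left(-27\right) = -50 + \left(-1\right)^{2} \left(-27\right) = -50 + 1 \left(-27\right) = -50 - 27 = -77$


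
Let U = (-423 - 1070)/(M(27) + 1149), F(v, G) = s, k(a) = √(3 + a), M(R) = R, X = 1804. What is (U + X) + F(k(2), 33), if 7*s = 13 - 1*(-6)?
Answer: 2123203/1176 ≈ 1805.4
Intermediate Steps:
s = 19/7 (s = (13 - 1*(-6))/7 = (13 + 6)/7 = (⅐)*19 = 19/7 ≈ 2.7143)
F(v, G) = 19/7
U = -1493/1176 (U = (-423 - 1070)/(27 + 1149) = -1493/1176 ≈ -1.2696)
(U + X) + F(k(2), 33) = (-1493/1176 + 1804) + 19/7 = 2120011/1176 + 19/7 = 2123203/1176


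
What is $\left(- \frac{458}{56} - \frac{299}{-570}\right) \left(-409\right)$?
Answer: $\frac{24981311}{7980} \approx 3130.5$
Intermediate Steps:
$\left(- \frac{458}{56} - \frac{299}{-570}\right) \left(-409\right) = \left(\left(-458\right) \frac{1}{56} - - \frac{299}{570}\right) \left(-409\right) = \left(- \frac{229}{28} + \frac{299}{570}\right) \left(-409\right) = \left(- \frac{61079}{7980}\right) \left(-409\right) = \frac{24981311}{7980}$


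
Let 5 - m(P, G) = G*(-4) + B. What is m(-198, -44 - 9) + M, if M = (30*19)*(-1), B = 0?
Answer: -777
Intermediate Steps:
m(P, G) = 5 + 4*G (m(P, G) = 5 - (G*(-4) + 0) = 5 - (-4*G + 0) = 5 - (-4)*G = 5 + 4*G)
M = -570 (M = 570*(-1) = -570)
m(-198, -44 - 9) + M = (5 + 4*(-44 - 9)) - 570 = (5 + 4*(-53)) - 570 = (5 - 212) - 570 = -207 - 570 = -777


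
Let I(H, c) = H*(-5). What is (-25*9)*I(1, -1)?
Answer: 1125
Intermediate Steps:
I(H, c) = -5*H
(-25*9)*I(1, -1) = (-25*9)*(-5*1) = -225*(-5) = 1125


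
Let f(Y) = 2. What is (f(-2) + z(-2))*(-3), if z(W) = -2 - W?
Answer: -6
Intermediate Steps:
(f(-2) + z(-2))*(-3) = (2 + (-2 - 1*(-2)))*(-3) = (2 + (-2 + 2))*(-3) = (2 + 0)*(-3) = 2*(-3) = -6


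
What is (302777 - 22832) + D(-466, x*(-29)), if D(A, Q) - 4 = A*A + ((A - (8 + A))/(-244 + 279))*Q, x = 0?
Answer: 497105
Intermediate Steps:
D(A, Q) = 4 + A² - 8*Q/35 (D(A, Q) = 4 + (A*A + ((A - (8 + A))/(-244 + 279))*Q) = 4 + (A² + ((A + (-8 - A))/35)*Q) = 4 + (A² + (-8*1/35)*Q) = 4 + (A² - 8*Q/35) = 4 + A² - 8*Q/35)
(302777 - 22832) + D(-466, x*(-29)) = (302777 - 22832) + (4 + (-466)² - 0*(-29)) = 279945 + (4 + 217156 - 8/35*0) = 279945 + (4 + 217156 + 0) = 279945 + 217160 = 497105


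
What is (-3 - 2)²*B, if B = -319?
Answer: -7975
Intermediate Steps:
(-3 - 2)²*B = (-3 - 2)²*(-319) = (-5)²*(-319) = 25*(-319) = -7975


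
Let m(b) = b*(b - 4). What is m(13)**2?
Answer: 13689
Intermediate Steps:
m(b) = b*(-4 + b)
m(13)**2 = (13*(-4 + 13))**2 = (13*9)**2 = 117**2 = 13689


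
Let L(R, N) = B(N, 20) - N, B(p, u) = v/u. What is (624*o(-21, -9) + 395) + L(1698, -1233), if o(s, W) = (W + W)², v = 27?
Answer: 4076107/20 ≈ 2.0381e+5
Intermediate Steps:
B(p, u) = 27/u
o(s, W) = 4*W² (o(s, W) = (2*W)² = 4*W²)
L(R, N) = 27/20 - N
(624*o(-21, -9) + 395) + L(1698, -1233) = (624*(4*(-9)²) + 395) + (27/20 - 1*(-1233)) = (624*(4*81) + 395) + (27/20 + 1233) = (624*324 + 395) + 24687/20 = (202176 + 395) + 24687/20 = 202571 + 24687/20 = 4076107/20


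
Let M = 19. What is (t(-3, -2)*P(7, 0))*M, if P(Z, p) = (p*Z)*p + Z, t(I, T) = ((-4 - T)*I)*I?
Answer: -2394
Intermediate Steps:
t(I, T) = I²*(-4 - T) (t(I, T) = (I*(-4 - T))*I = I²*(-4 - T))
P(Z, p) = Z + Z*p² (P(Z, p) = (Z*p)*p + Z = Z*p² + Z = Z + Z*p²)
(t(-3, -2)*P(7, 0))*M = (((-3)²*(-4 - 1*(-2)))*(7*(1 + 0²)))*19 = ((9*(-4 + 2))*(7*(1 + 0)))*19 = ((9*(-2))*(7*1))*19 = -18*7*19 = -126*19 = -2394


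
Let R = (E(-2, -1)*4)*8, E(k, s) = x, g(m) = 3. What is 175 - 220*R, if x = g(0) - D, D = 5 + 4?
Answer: 42415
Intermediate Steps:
D = 9
x = -6 (x = 3 - 1*9 = 3 - 9 = -6)
E(k, s) = -6
R = -192 (R = -6*4*8 = -24*8 = -192)
175 - 220*R = 175 - 220*(-192) = 175 + 42240 = 42415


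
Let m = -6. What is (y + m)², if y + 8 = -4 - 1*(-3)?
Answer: 225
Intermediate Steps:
y = -9 (y = -8 + (-4 - 1*(-3)) = -8 + (-4 + 3) = -8 - 1 = -9)
(y + m)² = (-9 - 6)² = (-15)² = 225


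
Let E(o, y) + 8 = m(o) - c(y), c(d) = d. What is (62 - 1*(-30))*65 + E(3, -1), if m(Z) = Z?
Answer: 5976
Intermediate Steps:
E(o, y) = -8 + o - y (E(o, y) = -8 + (o - y) = -8 + o - y)
(62 - 1*(-30))*65 + E(3, -1) = (62 - 1*(-30))*65 + (-8 + 3 - 1*(-1)) = (62 + 30)*65 + (-8 + 3 + 1) = 92*65 - 4 = 5980 - 4 = 5976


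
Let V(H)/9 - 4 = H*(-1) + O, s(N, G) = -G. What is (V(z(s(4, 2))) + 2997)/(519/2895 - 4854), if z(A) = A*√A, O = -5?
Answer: -2883420/4683937 - 17370*I*√2/4683937 ≈ -0.6156 - 0.0052445*I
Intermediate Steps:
z(A) = A^(3/2)
V(H) = -9 - 9*H (V(H) = 36 + 9*(H*(-1) - 5) = 36 + 9*(-H - 5) = 36 + 9*(-5 - H) = 36 + (-45 - 9*H) = -9 - 9*H)
(V(z(s(4, 2))) + 2997)/(519/2895 - 4854) = ((-9 - 9*(-2*I*√2)) + 2997)/(519/2895 - 4854) = ((-9 - (-18)*I*√2) + 2997)/(519*(1/2895) - 4854) = ((-9 - (-18)*I*√2) + 2997)/(173/965 - 4854) = ((-9 + 18*I*√2) + 2997)/(-4683937/965) = (2988 + 18*I*√2)*(-965/4683937) = -2883420/4683937 - 17370*I*√2/4683937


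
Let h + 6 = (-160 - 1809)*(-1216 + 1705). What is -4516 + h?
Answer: -967363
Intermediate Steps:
h = -962847 (h = -6 + (-160 - 1809)*(-1216 + 1705) = -6 - 1969*489 = -6 - 962841 = -962847)
-4516 + h = -4516 - 962847 = -967363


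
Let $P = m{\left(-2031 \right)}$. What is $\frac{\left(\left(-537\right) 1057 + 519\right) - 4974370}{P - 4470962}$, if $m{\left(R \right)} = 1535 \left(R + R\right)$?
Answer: $\frac{1385365}{2676533} \approx 0.5176$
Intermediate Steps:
$m{\left(R \right)} = 3070 R$ ($m{\left(R \right)} = 1535 \cdot 2 R = 3070 R$)
$P = -6235170$ ($P = 3070 \left(-2031\right) = -6235170$)
$\frac{\left(\left(-537\right) 1057 + 519\right) - 4974370}{P - 4470962} = \frac{\left(\left(-537\right) 1057 + 519\right) - 4974370}{-6235170 - 4470962} = \frac{\left(-567609 + 519\right) - 4974370}{-10706132} = \left(-567090 - 4974370\right) \left(- \frac{1}{10706132}\right) = \left(-5541460\right) \left(- \frac{1}{10706132}\right) = \frac{1385365}{2676533}$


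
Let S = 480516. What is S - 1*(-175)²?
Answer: 449891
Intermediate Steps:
S - 1*(-175)² = 480516 - 1*(-175)² = 480516 - 1*30625 = 480516 - 30625 = 449891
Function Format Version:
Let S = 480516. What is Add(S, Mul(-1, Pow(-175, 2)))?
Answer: 449891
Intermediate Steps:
Add(S, Mul(-1, Pow(-175, 2))) = Add(480516, Mul(-1, Pow(-175, 2))) = Add(480516, Mul(-1, 30625)) = Add(480516, -30625) = 449891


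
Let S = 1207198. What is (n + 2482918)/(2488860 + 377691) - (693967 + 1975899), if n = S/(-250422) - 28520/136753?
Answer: -131047380177791599429751/49083895106593533 ≈ -2.6699e+6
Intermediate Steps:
n = -86114991767/17122979883 (n = 1207198/(-250422) - 28520/136753 = 1207198*(-1/250422) - 28520*1/136753 = -603599/125211 - 28520/136753 = -86114991767/17122979883 ≈ -5.0292)
(n + 2482918)/(2488860 + 377691) - (693967 + 1975899) = (-86114991767/17122979883 + 2482918)/(2488860 + 377691) - (693967 + 1975899) = (42514868850146827/17122979883)/2866551 - 1*2669866 = (42514868850146827/17122979883)*(1/2866551) - 2669866 = 42514868850146827/49083895106593533 - 2669866 = -131047380177791599429751/49083895106593533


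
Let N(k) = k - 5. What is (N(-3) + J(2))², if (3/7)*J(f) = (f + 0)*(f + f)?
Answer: 1024/9 ≈ 113.78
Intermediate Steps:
J(f) = 14*f²/3 (J(f) = 7*((f + 0)*(f + f))/3 = 7*(f*(2*f))/3 = 7*(2*f²)/3 = 14*f²/3)
N(k) = -5 + k
(N(-3) + J(2))² = ((-5 - 3) + (14/3)*2²)² = (-8 + (14/3)*4)² = (-8 + 56/3)² = (32/3)² = 1024/9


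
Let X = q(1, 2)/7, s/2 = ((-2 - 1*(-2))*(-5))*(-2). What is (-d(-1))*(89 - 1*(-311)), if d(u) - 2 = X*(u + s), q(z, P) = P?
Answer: -4800/7 ≈ -685.71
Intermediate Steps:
s = 0 (s = 2*(((-2 - 1*(-2))*(-5))*(-2)) = 2*(((-2 + 2)*(-5))*(-2)) = 2*((0*(-5))*(-2)) = 2*(0*(-2)) = 2*0 = 0)
X = 2/7 ≈ 0.28571
d(u) = 2 + 2*u/7 (d(u) = 2 + 2*(u + 0)/7 = 2 + 2*u/7)
(-d(-1))*(89 - 1*(-311)) = (-(2 + (2/7)*(-1)))*(89 - 1*(-311)) = (-(2 - 2/7))*(89 + 311) = -1*12/7*400 = -12/7*400 = -4800/7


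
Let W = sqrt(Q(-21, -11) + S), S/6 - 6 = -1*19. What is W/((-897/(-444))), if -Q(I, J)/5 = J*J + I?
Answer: 2516*I*sqrt(2)/299 ≈ 11.9*I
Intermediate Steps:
Q(I, J) = -5*I - 5*J**2 (Q(I, J) = -5*(J*J + I) = -5*(J**2 + I) = -5*(I + J**2) = -5*I - 5*J**2)
S = -78 (S = 36 + 6*(-1*19) = 36 + 6*(-19) = 36 - 114 = -78)
W = 17*I*sqrt(2) (W = sqrt((-5*(-21) - 5*(-11)**2) - 78) = sqrt((105 - 5*121) - 78) = sqrt((105 - 605) - 78) = sqrt(-500 - 78) = sqrt(-578) = 17*I*sqrt(2) ≈ 24.042*I)
W/((-897/(-444))) = (17*I*sqrt(2))/((-897/(-444))) = (17*I*sqrt(2))/((-897*(-1/444))) = (17*I*sqrt(2))/(299/148) = (17*I*sqrt(2))*(148/299) = 2516*I*sqrt(2)/299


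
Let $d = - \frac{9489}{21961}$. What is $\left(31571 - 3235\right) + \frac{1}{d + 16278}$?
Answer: $\frac{10129317234745}{357471669} \approx 28336.0$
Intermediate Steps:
$d = - \frac{9489}{21961}$ ($d = \left(-9489\right) \frac{1}{21961} = - \frac{9489}{21961} \approx -0.43208$)
$\left(31571 - 3235\right) + \frac{1}{d + 16278} = \left(31571 - 3235\right) + \frac{1}{- \frac{9489}{21961} + 16278} = \left(31571 - 3235\right) + \frac{1}{\frac{357471669}{21961}} = \left(31571 - 3235\right) + \frac{21961}{357471669} = 28336 + \frac{21961}{357471669} = \frac{10129317234745}{357471669}$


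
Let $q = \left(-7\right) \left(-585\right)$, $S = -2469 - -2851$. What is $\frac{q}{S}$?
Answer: $\frac{4095}{382} \approx 10.72$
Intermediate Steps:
$S = 382$ ($S = -2469 + 2851 = 382$)
$q = 4095$
$\frac{q}{S} = \frac{4095}{382}$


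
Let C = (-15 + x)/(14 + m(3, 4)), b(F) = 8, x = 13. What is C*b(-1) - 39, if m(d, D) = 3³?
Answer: -1615/41 ≈ -39.390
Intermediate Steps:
m(d, D) = 27
C = -2/41 (C = (-15 + 13)/(14 + 27) = -2/41 ≈ -0.048781)
C*b(-1) - 39 = -2/41*8 - 39 = -16/41 - 39 = -1615/41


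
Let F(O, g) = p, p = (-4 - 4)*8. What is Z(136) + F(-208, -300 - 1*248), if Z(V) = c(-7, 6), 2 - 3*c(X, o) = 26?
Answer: -72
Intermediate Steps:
c(X, o) = -8 (c(X, o) = ⅔ - ⅓*26 = ⅔ - 26/3 = -8)
Z(V) = -8
p = -64 (p = -8*8 = -64)
F(O, g) = -64
Z(136) + F(-208, -300 - 1*248) = -8 - 64 = -72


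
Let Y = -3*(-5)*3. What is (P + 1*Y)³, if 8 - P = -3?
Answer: 175616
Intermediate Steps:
Y = 45 (Y = 15*3 = 45)
P = 11 (P = 8 - 1*(-3) = 8 + 3 = 11)
(P + 1*Y)³ = (11 + 1*45)³ = (11 + 45)³ = 56³ = 175616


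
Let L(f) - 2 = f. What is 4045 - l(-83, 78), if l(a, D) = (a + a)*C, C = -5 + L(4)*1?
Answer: 4211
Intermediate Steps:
L(f) = 2 + f
C = 1 (C = -5 + (2 + 4)*1 = -5 + 6*1 = -5 + 6 = 1)
l(a, D) = 2*a (l(a, D) = (a + a)*1 = (2*a)*1 = 2*a)
4045 - l(-83, 78) = 4045 - 2*(-83) = 4045 - 1*(-166) = 4045 + 166 = 4211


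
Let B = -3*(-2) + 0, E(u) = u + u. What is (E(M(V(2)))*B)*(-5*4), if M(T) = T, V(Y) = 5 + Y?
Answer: -1680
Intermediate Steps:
E(u) = 2*u
B = 6 (B = 6 + 0 = 6)
(E(M(V(2)))*B)*(-5*4) = ((2*(5 + 2))*6)*(-5*4) = ((2*7)*6)*(-20) = (14*6)*(-20) = 84*(-20) = -1680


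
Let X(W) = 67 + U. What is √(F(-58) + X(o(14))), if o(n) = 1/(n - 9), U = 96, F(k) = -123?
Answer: 2*√10 ≈ 6.3246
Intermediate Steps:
o(n) = 1/(-9 + n)
X(W) = 163 (X(W) = 67 + 96 = 163)
√(F(-58) + X(o(14))) = √(-123 + 163) = √40 = 2*√10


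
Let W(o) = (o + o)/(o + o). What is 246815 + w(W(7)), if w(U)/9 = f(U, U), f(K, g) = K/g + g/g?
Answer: 246833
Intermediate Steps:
W(o) = 1 (W(o) = (2*o)/((2*o)) = (2*o)*(1/(2*o)) = 1)
f(K, g) = 1 + K/g (f(K, g) = K/g + 1 = 1 + K/g)
w(U) = 18 (w(U) = 9*((U + U)/U) = 9*((2*U)/U) = 9*2 = 18)
246815 + w(W(7)) = 246815 + 18 = 246833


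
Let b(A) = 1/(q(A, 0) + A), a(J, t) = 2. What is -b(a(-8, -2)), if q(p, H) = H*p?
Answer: -½ ≈ -0.50000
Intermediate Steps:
b(A) = 1/A (b(A) = 1/(0*A + A) = 1/(0 + A) = 1/A)
-b(a(-8, -2)) = -1/2 = -1*½ = -½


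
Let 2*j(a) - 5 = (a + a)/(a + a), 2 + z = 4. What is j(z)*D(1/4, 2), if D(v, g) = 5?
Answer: 15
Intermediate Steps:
z = 2 (z = -2 + 4 = 2)
j(a) = 3 (j(a) = 5/2 + ((a + a)/(a + a))/2 = 5/2 + ((2*a)/((2*a)))/2 = 5/2 + ((2*a)*(1/(2*a)))/2 = 5/2 + (½)*1 = 5/2 + ½ = 3)
j(z)*D(1/4, 2) = 3*5 = 15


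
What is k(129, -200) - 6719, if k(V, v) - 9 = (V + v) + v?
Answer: -6981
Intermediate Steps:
k(V, v) = 9 + V + 2*v (k(V, v) = 9 + ((V + v) + v) = 9 + (V + 2*v) = 9 + V + 2*v)
k(129, -200) - 6719 = (9 + 129 + 2*(-200)) - 6719 = (9 + 129 - 400) - 6719 = -262 - 6719 = -6981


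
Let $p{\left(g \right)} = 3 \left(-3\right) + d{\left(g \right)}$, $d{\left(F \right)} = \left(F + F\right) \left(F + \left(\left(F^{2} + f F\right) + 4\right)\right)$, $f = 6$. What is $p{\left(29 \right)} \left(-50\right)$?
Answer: $-3038750$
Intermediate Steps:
$d{\left(F \right)} = 2 F \left(4 + F^{2} + 7 F\right)$ ($d{\left(F \right)} = \left(F + F\right) \left(F + \left(\left(F^{2} + 6 F\right) + 4\right)\right) = 2 F \left(F + \left(4 + F^{2} + 6 F\right)\right) = 2 F \left(4 + F^{2} + 7 F\right)$)
$p{\left(g \right)} = -9 + 2 g \left(4 + g^{2} + 7 g\right)$ ($p{\left(g \right)} = 3 \left(-3\right) + 2 g \left(4 + g^{2} + 7 g\right) = -9 + 2 g \left(4 + g^{2} + 7 g\right)$)
$p{\left(29 \right)} \left(-50\right) = \left(-9 + 2 \cdot 29 \left(4 + 29^{2} + 7 \cdot 29\right)\right) \left(-50\right) = \left(-9 + 2 \cdot 29 \left(4 + 841 + 203\right)\right) \left(-50\right) = \left(-9 + 2 \cdot 29 \cdot 1048\right) \left(-50\right) = \left(-9 + 60784\right) \left(-50\right) = 60775 \left(-50\right) = -3038750$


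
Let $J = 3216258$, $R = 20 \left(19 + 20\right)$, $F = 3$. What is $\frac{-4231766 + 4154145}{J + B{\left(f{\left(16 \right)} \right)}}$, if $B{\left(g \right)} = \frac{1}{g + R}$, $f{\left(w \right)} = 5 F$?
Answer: $- \frac{61708695}{2556925111} \approx -0.024134$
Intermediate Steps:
$R = 780$ ($R = 20 \cdot 39 = 780$)
$f{\left(w \right)} = 15$ ($f{\left(w \right)} = 5 \cdot 3 = 15$)
$B{\left(g \right)} = \frac{1}{780 + g}$ ($B{\left(g \right)} = \frac{1}{g + 780} = \frac{1}{780 + g}$)
$\frac{-4231766 + 4154145}{J + B{\left(f{\left(16 \right)} \right)}} = \frac{-4231766 + 4154145}{3216258 + \frac{1}{780 + 15}} = - \frac{77621}{3216258 + \frac{1}{795}} = - \frac{77621}{\frac{2556925111}{795}} = \left(-77621\right) \frac{795}{2556925111} = - \frac{61708695}{2556925111}$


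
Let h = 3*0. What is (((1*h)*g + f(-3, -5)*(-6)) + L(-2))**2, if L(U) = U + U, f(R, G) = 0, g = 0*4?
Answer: 16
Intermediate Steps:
g = 0
h = 0
L(U) = 2*U
(((1*h)*g + f(-3, -5)*(-6)) + L(-2))**2 = (((1*0)*0 + 0*(-6)) + 2*(-2))**2 = ((0*0 + 0) - 4)**2 = ((0 + 0) - 4)**2 = (0 - 4)**2 = (-4)**2 = 16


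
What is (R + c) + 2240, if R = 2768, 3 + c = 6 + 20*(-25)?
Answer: 4511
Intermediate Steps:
c = -497 (c = -3 + (6 + 20*(-25)) = -3 + (6 - 500) = -3 - 494 = -497)
(R + c) + 2240 = (2768 - 497) + 2240 = 2271 + 2240 = 4511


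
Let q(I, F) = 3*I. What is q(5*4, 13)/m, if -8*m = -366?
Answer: 80/61 ≈ 1.3115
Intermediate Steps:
m = 183/4 (m = -⅛*(-366) = 183/4 ≈ 45.750)
q(5*4, 13)/m = (3*(5*4))/(183/4) = (3*20)*(4/183) = 60*(4/183) = 80/61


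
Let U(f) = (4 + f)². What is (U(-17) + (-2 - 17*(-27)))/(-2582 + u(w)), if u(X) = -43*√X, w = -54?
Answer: -808166/3383285 + 40377*I*√6/3383285 ≈ -0.23887 + 0.029233*I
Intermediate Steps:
(U(-17) + (-2 - 17*(-27)))/(-2582 + u(w)) = ((4 - 17)² + (-2 - 17*(-27)))/(-2582 - 129*I*√6) = ((-13)² + (-2 + 459))/(-2582 - 129*I*√6) = (169 + 457)/(-2582 - 129*I*√6) = 626/(-2582 - 129*I*√6)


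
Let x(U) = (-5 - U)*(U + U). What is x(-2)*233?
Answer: 2796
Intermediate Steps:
x(U) = 2*U*(-5 - U) (x(U) = (-5 - U)*(2*U) = 2*U*(-5 - U))
x(-2)*233 = -2*(-2)*(5 - 2)*233 = -2*(-2)*3*233 = 12*233 = 2796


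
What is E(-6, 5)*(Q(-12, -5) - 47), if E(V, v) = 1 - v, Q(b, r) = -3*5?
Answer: 248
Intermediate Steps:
Q(b, r) = -15
E(-6, 5)*(Q(-12, -5) - 47) = (1 - 1*5)*(-15 - 47) = (1 - 5)*(-62) = -4*(-62) = 248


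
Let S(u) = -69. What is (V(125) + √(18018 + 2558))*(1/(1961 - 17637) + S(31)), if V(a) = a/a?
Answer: -1081645/15676 - 1081645*√1286/3919 ≈ -9966.6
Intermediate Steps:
V(a) = 1
(V(125) + √(18018 + 2558))*(1/(1961 - 17637) + S(31)) = (1 + √(18018 + 2558))*(1/(1961 - 17637) - 69) = (1 + √20576)*(1/(-15676) - 69) = (1 + 4*√1286)*(-1/15676 - 69) = (1 + 4*√1286)*(-1081645/15676) = -1081645/15676 - 1081645*√1286/3919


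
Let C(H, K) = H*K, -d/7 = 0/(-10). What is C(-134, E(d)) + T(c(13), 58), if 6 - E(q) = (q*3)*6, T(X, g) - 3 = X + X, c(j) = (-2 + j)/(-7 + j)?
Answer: -2392/3 ≈ -797.33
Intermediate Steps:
d = 0 (d = -0/(-10) = -0*(-1)/10 = -7*0 = 0)
c(j) = (-2 + j)/(-7 + j)
T(X, g) = 3 + 2*X (T(X, g) = 3 + (X + X) = 3 + 2*X)
E(q) = 6 - 18*q (E(q) = 6 - q*3*6 = 6 - 3*q*6 = 6 - 18*q)
C(-134, E(d)) + T(c(13), 58) = -134*(6 - 18*0) + (3 + 2*((-2 + 13)/(-7 + 13))) = -134*(6 + 0) + (3 + 2*(11/6)) = -134*6 + (3 + 2*((⅙)*11)) = -804 + (3 + 2*(11/6)) = -804 + (3 + 11/3) = -804 + 20/3 = -2392/3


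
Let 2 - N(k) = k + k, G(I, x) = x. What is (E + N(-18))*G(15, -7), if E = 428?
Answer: -3262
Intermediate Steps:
N(k) = 2 - 2*k (N(k) = 2 - (k + k) = 2 - 2*k)
(E + N(-18))*G(15, -7) = (428 + (2 - 2*(-18)))*(-7) = (428 + (2 + 36))*(-7) = (428 + 38)*(-7) = 466*(-7) = -3262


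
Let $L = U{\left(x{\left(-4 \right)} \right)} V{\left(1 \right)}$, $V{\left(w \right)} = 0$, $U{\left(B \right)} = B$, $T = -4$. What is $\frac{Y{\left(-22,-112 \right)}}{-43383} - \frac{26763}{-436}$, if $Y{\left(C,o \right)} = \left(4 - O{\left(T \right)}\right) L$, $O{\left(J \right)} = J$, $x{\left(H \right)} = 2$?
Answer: $\frac{26763}{436} \approx 61.383$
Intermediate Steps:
$L = 0$ ($L = 2 \cdot 0 = 0$)
$Y{\left(C,o \right)} = 0$ ($Y{\left(C,o \right)} = \left(4 - -4\right) 0 = \left(4 + 4\right) 0 = 8 \cdot 0 = 0$)
$\frac{Y{\left(-22,-112 \right)}}{-43383} - \frac{26763}{-436} = \frac{0}{-43383} - \frac{26763}{-436} = 0 \left(- \frac{1}{43383}\right) - - \frac{26763}{436} = 0 + \frac{26763}{436} = \frac{26763}{436}$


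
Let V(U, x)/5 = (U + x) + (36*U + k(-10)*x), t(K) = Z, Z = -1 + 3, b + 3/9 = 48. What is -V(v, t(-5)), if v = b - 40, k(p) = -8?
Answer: -4045/3 ≈ -1348.3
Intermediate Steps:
b = 143/3 (b = -⅓ + 48 = 143/3 ≈ 47.667)
Z = 2
t(K) = 2
v = 23/3 (v = 143/3 - 40 = 23/3 ≈ 7.6667)
V(U, x) = -35*x + 185*U (V(U, x) = 5*((U + x) + (36*U - 8*x)) = 5*((U + x) + (-8*x + 36*U)) = 5*(-7*x + 37*U) = -35*x + 185*U)
-V(v, t(-5)) = -(-35*2 + 185*(23/3)) = -(-70 + 4255/3) = -1*4045/3 = -4045/3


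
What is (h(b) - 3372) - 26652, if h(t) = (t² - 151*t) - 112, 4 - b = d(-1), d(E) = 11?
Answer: -29030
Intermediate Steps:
b = -7 (b = 4 - 1*11 = 4 - 11 = -7)
h(t) = -112 + t² - 151*t
(h(b) - 3372) - 26652 = ((-112 + (-7)² - 151*(-7)) - 3372) - 26652 = ((-112 + 49 + 1057) - 3372) - 26652 = (994 - 3372) - 26652 = -2378 - 26652 = -29030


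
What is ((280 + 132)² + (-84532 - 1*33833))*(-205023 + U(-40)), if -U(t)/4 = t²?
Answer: -10862702317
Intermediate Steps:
U(t) = -4*t²
((280 + 132)² + (-84532 - 1*33833))*(-205023 + U(-40)) = ((280 + 132)² + (-84532 - 1*33833))*(-205023 - 4*(-40)²) = (412² + (-84532 - 33833))*(-205023 - 4*1600) = (169744 - 118365)*(-205023 - 6400) = 51379*(-211423) = -10862702317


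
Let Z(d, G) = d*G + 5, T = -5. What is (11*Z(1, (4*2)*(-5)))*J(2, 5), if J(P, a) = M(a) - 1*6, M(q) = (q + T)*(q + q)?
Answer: 2310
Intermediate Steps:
M(q) = 2*q*(-5 + q) (M(q) = (q - 5)*(q + q) = (-5 + q)*(2*q) = 2*q*(-5 + q))
Z(d, G) = 5 + G*d (Z(d, G) = G*d + 5 = 5 + G*d)
J(P, a) = -6 + 2*a*(-5 + a) (J(P, a) = 2*a*(-5 + a) - 1*6 = 2*a*(-5 + a) - 6 = -6 + 2*a*(-5 + a))
(11*Z(1, (4*2)*(-5)))*J(2, 5) = (11*(5 + ((4*2)*(-5))*1))*(-6 + 2*5*(-5 + 5)) = (11*(5 + (8*(-5))*1))*(-6 + 2*5*0) = (11*(5 - 40*1))*(-6 + 0) = (11*(5 - 40))*(-6) = (11*(-35))*(-6) = -385*(-6) = 2310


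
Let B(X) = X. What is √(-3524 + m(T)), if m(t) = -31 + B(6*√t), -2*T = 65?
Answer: √(-3555 + 3*I*√130) ≈ 0.2868 + 59.625*I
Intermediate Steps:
T = -65/2 (T = -½*65 = -65/2 ≈ -32.500)
m(t) = -31 + 6*√t
√(-3524 + m(T)) = √(-3524 + (-31 + 6*√(-65/2))) = √(-3524 + (-31 + 6*(I*√130/2))) = √(-3524 + (-31 + 3*I*√130)) = √(-3555 + 3*I*√130)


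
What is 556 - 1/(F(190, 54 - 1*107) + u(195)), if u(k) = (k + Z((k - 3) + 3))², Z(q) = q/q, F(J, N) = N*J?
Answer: 15760375/28346 ≈ 556.00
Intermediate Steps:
F(J, N) = J*N
Z(q) = 1
u(k) = (1 + k)² (u(k) = (k + 1)² = (1 + k)²)
556 - 1/(F(190, 54 - 1*107) + u(195)) = 556 - 1/(190*(54 - 1*107) + (1 + 195)²) = 556 - 1/(190*(54 - 107) + 196²) = 556 - 1/(190*(-53) + 38416) = 556 - 1/(-10070 + 38416) = 556 - 1/28346 = 15760375/28346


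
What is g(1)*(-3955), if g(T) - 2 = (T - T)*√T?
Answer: -7910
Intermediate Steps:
g(T) = 2 (g(T) = 2 + (T - T)*√T = 2 + 0*√T = 2 + 0 = 2)
g(1)*(-3955) = 2*(-3955) = -7910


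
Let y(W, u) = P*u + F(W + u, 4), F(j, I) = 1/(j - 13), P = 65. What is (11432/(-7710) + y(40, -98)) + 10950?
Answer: 1253159209/273705 ≈ 4578.5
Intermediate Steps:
F(j, I) = 1/(-13 + j)
y(W, u) = 1/(-13 + W + u) + 65*u (y(W, u) = 65*u + 1/(-13 + (W + u)) = 65*u + 1/(-13 + W + u) = 1/(-13 + W + u) + 65*u)
(11432/(-7710) + y(40, -98)) + 10950 = (11432/(-7710) + (1 + 65*(-98)*(-13 + 40 - 98))/(-13 + 40 - 98)) + 10950 = (11432*(-1/7710) + (1 + 65*(-98)*(-71))/(-71)) + 10950 = (-5716/3855 - (1 + 452270)/71) + 10950 = (-5716/3855 - 1/71*452271) + 10950 = (-5716/3855 - 452271/71) + 10950 = -1743910541/273705 + 10950 = 1253159209/273705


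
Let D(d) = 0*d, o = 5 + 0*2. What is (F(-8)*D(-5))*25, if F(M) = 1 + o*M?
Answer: 0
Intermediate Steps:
o = 5 (o = 5 + 0 = 5)
F(M) = 1 + 5*M
D(d) = 0
(F(-8)*D(-5))*25 = ((1 + 5*(-8))*0)*25 = ((1 - 40)*0)*25 = -39*0*25 = 0*25 = 0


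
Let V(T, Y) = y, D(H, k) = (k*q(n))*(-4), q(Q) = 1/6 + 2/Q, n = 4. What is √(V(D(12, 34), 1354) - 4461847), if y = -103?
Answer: 5*I*√178478 ≈ 2112.3*I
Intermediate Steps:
q(Q) = ⅙ + 2/Q (q(Q) = 1*(⅙) + 2/Q = ⅙ + 2/Q)
D(H, k) = -8*k/3 (D(H, k) = (k*((⅙)*(12 + 4)/4))*(-4) = (k*((⅙)*(¼)*16))*(-4) = (k*(⅔))*(-4) = (2*k/3)*(-4) = -8*k/3)
V(T, Y) = -103
√(V(D(12, 34), 1354) - 4461847) = √(-103 - 4461847) = √(-4461950) = 5*I*√178478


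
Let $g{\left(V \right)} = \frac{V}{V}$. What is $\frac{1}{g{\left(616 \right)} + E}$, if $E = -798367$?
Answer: $- \frac{1}{798366} \approx -1.2526 \cdot 10^{-6}$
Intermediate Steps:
$g{\left(V \right)} = 1$
$\frac{1}{g{\left(616 \right)} + E} = \frac{1}{1 - 798367} = \frac{1}{-798366} = - \frac{1}{798366}$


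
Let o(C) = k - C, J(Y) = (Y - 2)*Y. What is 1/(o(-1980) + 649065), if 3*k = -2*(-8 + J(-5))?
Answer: 1/651027 ≈ 1.5360e-6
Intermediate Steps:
J(Y) = Y*(-2 + Y) (J(Y) = (-2 + Y)*Y = Y*(-2 + Y))
k = -18 (k = (-2*(-8 - 5*(-2 - 5)))/3 = (-2*(-8 - 5*(-7)))/3 = (-2*(-8 + 35))/3 = (-2*27)/3 = (⅓)*(-54) = -18)
o(C) = -18 - C
1/(o(-1980) + 649065) = 1/((-18 - 1*(-1980)) + 649065) = 1/((-18 + 1980) + 649065) = 1/(1962 + 649065) = 1/651027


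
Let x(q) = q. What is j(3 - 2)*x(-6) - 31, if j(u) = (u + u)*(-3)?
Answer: 5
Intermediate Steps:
j(u) = -6*u (j(u) = (2*u)*(-3) = -6*u)
j(3 - 2)*x(-6) - 31 = -6*(3 - 2)*(-6) - 31 = -6*1*(-6) - 31 = -6*(-6) - 31 = 36 - 31 = 5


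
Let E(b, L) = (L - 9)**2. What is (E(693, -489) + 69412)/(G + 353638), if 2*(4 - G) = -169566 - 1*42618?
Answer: 14428/20897 ≈ 0.69043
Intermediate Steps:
G = 106096 (G = 4 - (-169566 - 1*42618)/2 = 4 - (-169566 - 42618)/2 = 4 - 1/2*(-212184) = 4 + 106092 = 106096)
E(b, L) = (-9 + L)**2
(E(693, -489) + 69412)/(G + 353638) = ((-9 - 489)**2 + 69412)/(106096 + 353638) = ((-498)**2 + 69412)/459734 = (248004 + 69412)*(1/459734) = 317416*(1/459734) = 14428/20897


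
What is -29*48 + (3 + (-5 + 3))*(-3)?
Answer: -1395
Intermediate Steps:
-29*48 + (3 + (-5 + 3))*(-3) = -1392 + (3 - 2)*(-3) = -1392 + 1*(-3) = -1392 - 3 = -1395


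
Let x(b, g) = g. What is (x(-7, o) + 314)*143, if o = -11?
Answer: 43329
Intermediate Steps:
(x(-7, o) + 314)*143 = (-11 + 314)*143 = 303*143 = 43329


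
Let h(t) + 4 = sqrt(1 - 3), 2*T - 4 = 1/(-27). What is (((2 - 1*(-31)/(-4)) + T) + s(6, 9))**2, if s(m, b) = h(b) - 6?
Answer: 2187841/11664 - 1487*I*sqrt(2)/54 ≈ 187.57 - 38.943*I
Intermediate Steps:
T = 107/54 (T = 2 + (1/2)/(-27) = 2 + (1/2)*(-1/27) = 2 - 1/54 = 107/54 ≈ 1.9815)
h(t) = -4 + I*sqrt(2) (h(t) = -4 + sqrt(1 - 3) = -4 + sqrt(-2) = -4 + I*sqrt(2))
s(m, b) = -10 + I*sqrt(2) (s(m, b) = (-4 + I*sqrt(2)) - 6 = -10 + I*sqrt(2))
(((2 - 1*(-31)/(-4)) + T) + s(6, 9))**2 = (((2 - 1*(-31)/(-4)) + 107/54) + (-10 + I*sqrt(2)))**2 = (((2 + 31*(-1/4)) + 107/54) + (-10 + I*sqrt(2)))**2 = (((2 - 31/4) + 107/54) + (-10 + I*sqrt(2)))**2 = ((-23/4 + 107/54) + (-10 + I*sqrt(2)))**2 = (-407/108 + (-10 + I*sqrt(2)))**2 = (-1487/108 + I*sqrt(2))**2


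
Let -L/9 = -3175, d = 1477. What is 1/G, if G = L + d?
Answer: 1/30052 ≈ 3.3276e-5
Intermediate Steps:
L = 28575 (L = -9*(-3175) = 28575)
G = 30052 (G = 28575 + 1477 = 30052)
1/G = 1/30052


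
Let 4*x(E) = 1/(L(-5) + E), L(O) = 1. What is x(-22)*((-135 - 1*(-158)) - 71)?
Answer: 4/7 ≈ 0.57143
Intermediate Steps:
x(E) = 1/(4*(1 + E))
x(-22)*((-135 - 1*(-158)) - 71) = (1/(4*(1 - 22)))*((-135 - 1*(-158)) - 71) = ((¼)/(-21))*((-135 + 158) - 71) = ((¼)*(-1/21))*(23 - 71) = -1/84*(-48) = 4/7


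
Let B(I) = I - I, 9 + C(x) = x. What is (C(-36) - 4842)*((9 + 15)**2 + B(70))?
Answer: -2814912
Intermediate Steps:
C(x) = -9 + x
B(I) = 0
(C(-36) - 4842)*((9 + 15)**2 + B(70)) = ((-9 - 36) - 4842)*((9 + 15)**2 + 0) = (-45 - 4842)*(24**2 + 0) = -4887*(576 + 0) = -4887*576 = -2814912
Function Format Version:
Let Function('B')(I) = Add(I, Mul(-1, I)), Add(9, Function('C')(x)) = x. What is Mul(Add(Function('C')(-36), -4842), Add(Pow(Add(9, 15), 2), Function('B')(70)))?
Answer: -2814912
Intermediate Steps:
Function('C')(x) = Add(-9, x)
Function('B')(I) = 0
Mul(Add(Function('C')(-36), -4842), Add(Pow(Add(9, 15), 2), Function('B')(70))) = Mul(Add(Add(-9, -36), -4842), Add(Pow(Add(9, 15), 2), 0)) = Mul(Add(-45, -4842), Add(Pow(24, 2), 0)) = Mul(-4887, Add(576, 0)) = Mul(-4887, 576) = -2814912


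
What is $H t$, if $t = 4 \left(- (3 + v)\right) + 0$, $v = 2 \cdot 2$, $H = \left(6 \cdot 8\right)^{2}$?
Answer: $-64512$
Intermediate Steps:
$H = 2304$ ($H = 48^{2} = 2304$)
$v = 4$
$t = -28$ ($t = 4 \left(- (3 + 4)\right) + 0 = 4 \left(\left(-1\right) 7\right) + 0 = 4 \left(-7\right) + 0 = -28 + 0 = -28$)
$H t = 2304 \left(-28\right) = -64512$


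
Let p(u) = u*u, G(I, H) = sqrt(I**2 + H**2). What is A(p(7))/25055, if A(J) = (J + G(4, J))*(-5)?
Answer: -49/5011 - sqrt(2417)/5011 ≈ -0.019590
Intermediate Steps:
G(I, H) = sqrt(H**2 + I**2)
p(u) = u**2
A(J) = -5*J - 5*sqrt(16 + J**2) (A(J) = (J + sqrt(J**2 + 4**2))*(-5) = (J + sqrt(J**2 + 16))*(-5) = (J + sqrt(16 + J**2))*(-5) = -5*J - 5*sqrt(16 + J**2))
A(p(7))/25055 = (-5*7**2 - 5*sqrt(16 + (7**2)**2))/25055 = (-5*49 - 5*sqrt(16 + 49**2))*(1/25055) = (-245 - 5*sqrt(16 + 2401))*(1/25055) = (-245 - 5*sqrt(2417))*(1/25055) = -49/5011 - sqrt(2417)/5011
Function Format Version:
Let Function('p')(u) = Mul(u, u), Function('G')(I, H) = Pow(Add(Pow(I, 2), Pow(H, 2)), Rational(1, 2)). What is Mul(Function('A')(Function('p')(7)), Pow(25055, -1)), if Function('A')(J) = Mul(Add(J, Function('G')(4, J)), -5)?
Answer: Add(Rational(-49, 5011), Mul(Rational(-1, 5011), Pow(2417, Rational(1, 2)))) ≈ -0.019590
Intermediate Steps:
Function('G')(I, H) = Pow(Add(Pow(H, 2), Pow(I, 2)), Rational(1, 2))
Function('p')(u) = Pow(u, 2)
Function('A')(J) = Add(Mul(-5, J), Mul(-5, Pow(Add(16, Pow(J, 2)), Rational(1, 2)))) (Function('A')(J) = Mul(Add(J, Pow(Add(Pow(J, 2), Pow(4, 2)), Rational(1, 2))), -5) = Mul(Add(J, Pow(Add(Pow(J, 2), 16), Rational(1, 2))), -5) = Mul(Add(J, Pow(Add(16, Pow(J, 2)), Rational(1, 2))), -5) = Add(Mul(-5, J), Mul(-5, Pow(Add(16, Pow(J, 2)), Rational(1, 2)))))
Mul(Function('A')(Function('p')(7)), Pow(25055, -1)) = Mul(Add(Mul(-5, Pow(7, 2)), Mul(-5, Pow(Add(16, Pow(Pow(7, 2), 2)), Rational(1, 2)))), Pow(25055, -1)) = Mul(Add(Mul(-5, 49), Mul(-5, Pow(Add(16, Pow(49, 2)), Rational(1, 2)))), Rational(1, 25055)) = Mul(Add(-245, Mul(-5, Pow(Add(16, 2401), Rational(1, 2)))), Rational(1, 25055)) = Mul(Add(-245, Mul(-5, Pow(2417, Rational(1, 2)))), Rational(1, 25055)) = Add(Rational(-49, 5011), Mul(Rational(-1, 5011), Pow(2417, Rational(1, 2))))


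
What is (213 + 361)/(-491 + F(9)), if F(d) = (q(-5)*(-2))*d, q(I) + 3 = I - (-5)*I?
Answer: 574/103 ≈ 5.5728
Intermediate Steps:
q(I) = -3 + 6*I (q(I) = -3 + (I - (-5)*I) = -3 + (I + 5*I) = -3 + 6*I)
F(d) = 66*d (F(d) = ((-3 + 6*(-5))*(-2))*d = ((-3 - 30)*(-2))*d = (-33*(-2))*d = 66*d)
(213 + 361)/(-491 + F(9)) = (213 + 361)/(-491 + 66*9) = 574/(-491 + 594) = 574/103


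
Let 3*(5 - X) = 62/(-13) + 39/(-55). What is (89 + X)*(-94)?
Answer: -19321418/2145 ≈ -9007.7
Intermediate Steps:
X = 14642/2145 (X = 5 - (62/(-13) + 39/(-55))/3 = 5 - (62*(-1/13) + 39*(-1/55))/3 = 5 - (-62/13 - 39/55)/3 = 5 - 1/3*(-3917/715) = 5 + 3917/2145 = 14642/2145 ≈ 6.8261)
(89 + X)*(-94) = (89 + 14642/2145)*(-94) = (205547/2145)*(-94) = -19321418/2145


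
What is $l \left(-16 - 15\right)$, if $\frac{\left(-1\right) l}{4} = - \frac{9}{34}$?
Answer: $- \frac{558}{17} \approx -32.824$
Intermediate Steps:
$l = \frac{18}{17}$ ($l = - 4 \left(- \frac{9}{34}\right) = - 4 \left(\left(-9\right) \frac{1}{34}\right) = \left(-4\right) \left(- \frac{9}{34}\right) = \frac{18}{17} \approx 1.0588$)
$l \left(-16 - 15\right) = \frac{18 \left(-16 - 15\right)}{17} = \frac{18}{17} \left(-31\right) = - \frac{558}{17}$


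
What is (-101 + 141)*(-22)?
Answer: -880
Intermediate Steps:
(-101 + 141)*(-22) = 40*(-22) = -880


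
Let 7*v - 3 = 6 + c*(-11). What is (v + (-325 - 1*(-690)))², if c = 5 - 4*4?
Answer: 7209225/49 ≈ 1.4713e+5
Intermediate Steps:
c = -11 (c = 5 - 16 = -11)
v = 130/7 (v = 3/7 + (6 - 11*(-11))/7 = 3/7 + (6 + 121)/7 = 3/7 + (⅐)*127 = 3/7 + 127/7 = 130/7 ≈ 18.571)
(v + (-325 - 1*(-690)))² = (130/7 + (-325 - 1*(-690)))² = (130/7 + (-325 + 690))² = (130/7 + 365)² = (2685/7)² = 7209225/49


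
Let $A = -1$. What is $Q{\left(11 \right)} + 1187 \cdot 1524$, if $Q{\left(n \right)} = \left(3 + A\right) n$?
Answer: $1809010$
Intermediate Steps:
$Q{\left(n \right)} = 2 n$ ($Q{\left(n \right)} = \left(3 - 1\right) n = 2 n$)
$Q{\left(11 \right)} + 1187 \cdot 1524 = 2 \cdot 11 + 1187 \cdot 1524 = 22 + 1808988 = 1809010$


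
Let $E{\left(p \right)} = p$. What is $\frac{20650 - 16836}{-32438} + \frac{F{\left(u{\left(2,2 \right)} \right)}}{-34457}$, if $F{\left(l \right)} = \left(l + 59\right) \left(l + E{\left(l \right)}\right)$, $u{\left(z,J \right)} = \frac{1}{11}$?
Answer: $- \frac{7971934079}{67621828043} \approx -0.11789$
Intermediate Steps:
$u{\left(z,J \right)} = \frac{1}{11}$
$F{\left(l \right)} = 2 l \left(59 + l\right)$ ($F{\left(l \right)} = \left(l + 59\right) \left(l + l\right) = \left(59 + l\right) 2 l = 2 l \left(59 + l\right)$)
$\frac{20650 - 16836}{-32438} + \frac{F{\left(u{\left(2,2 \right)} \right)}}{-34457} = \frac{20650 - 16836}{-32438} + \frac{2 \cdot \frac{1}{11} \left(59 + \frac{1}{11}\right)}{-34457} = \left(20650 - 16836\right) \left(- \frac{1}{32438}\right) + 2 \cdot \frac{1}{11} \cdot \frac{650}{11} \left(- \frac{1}{34457}\right) = 3814 \left(- \frac{1}{32438}\right) + \frac{1300}{121} \left(- \frac{1}{34457}\right) = - \frac{1907}{16219} - \frac{1300}{4169297} = - \frac{7971934079}{67621828043}$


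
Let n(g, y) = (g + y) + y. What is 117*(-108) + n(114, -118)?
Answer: -12758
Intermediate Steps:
n(g, y) = g + 2*y
117*(-108) + n(114, -118) = 117*(-108) + (114 + 2*(-118)) = -12636 + (114 - 236) = -12636 - 122 = -12758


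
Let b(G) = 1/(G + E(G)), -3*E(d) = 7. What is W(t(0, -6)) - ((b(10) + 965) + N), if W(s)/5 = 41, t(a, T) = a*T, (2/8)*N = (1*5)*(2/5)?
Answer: -17667/23 ≈ -768.13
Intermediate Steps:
E(d) = -7/3 (E(d) = -⅓*7 = -7/3)
N = 8 (N = 4*((1*5)*(2/5)) = 4*(5*(2*(⅕))) = 4*(5*(⅖)) = 4*2 = 8)
b(G) = 1/(-7/3 + G) (b(G) = 1/(G - 7/3) = 1/(-7/3 + G))
t(a, T) = T*a
W(s) = 205 (W(s) = 5*41 = 205)
W(t(0, -6)) - ((b(10) + 965) + N) = 205 - ((3/(-7 + 3*10) + 965) + 8) = 205 - ((3/(-7 + 30) + 965) + 8) = 205 - ((3/23 + 965) + 8) = 205 - (22198/23 + 8) = 205 - 1*22382/23 = 205 - 22382/23 = -17667/23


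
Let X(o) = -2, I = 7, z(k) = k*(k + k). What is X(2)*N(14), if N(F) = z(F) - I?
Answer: -770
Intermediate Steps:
z(k) = 2*k**2 (z(k) = k*(2*k) = 2*k**2)
N(F) = -7 + 2*F**2 (N(F) = 2*F**2 - 1*7 = 2*F**2 - 7 = -7 + 2*F**2)
X(2)*N(14) = -2*(-7 + 2*14**2) = -2*(-7 + 2*196) = -2*(-7 + 392) = -2*385 = -770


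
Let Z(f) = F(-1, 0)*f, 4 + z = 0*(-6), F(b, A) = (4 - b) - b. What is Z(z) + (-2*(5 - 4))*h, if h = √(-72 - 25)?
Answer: -24 - 2*I*√97 ≈ -24.0 - 19.698*I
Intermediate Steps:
h = I*√97 (h = √(-97) = I*√97 ≈ 9.8489*I)
F(b, A) = 4 - 2*b
z = -4 (z = -4 + 0*(-6) = -4 + 0 = -4)
Z(f) = 6*f (Z(f) = (4 - 2*(-1))*f = (4 + 2)*f = 6*f)
Z(z) + (-2*(5 - 4))*h = 6*(-4) + (-2*(5 - 4))*(I*√97) = -24 + (-2*1)*(I*√97) = -24 - 2*I*√97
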